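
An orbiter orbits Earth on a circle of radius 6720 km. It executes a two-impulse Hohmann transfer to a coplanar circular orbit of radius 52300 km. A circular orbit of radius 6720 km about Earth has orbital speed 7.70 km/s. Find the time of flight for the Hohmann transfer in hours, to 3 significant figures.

From the circular-orbit relation v² = μ/r at r = 6720 km: μ = v²r = (7.70)² × 6720 = 3.98429×10^5 km³/s².
Transfer-ellipse semi-major axis a_t = (r₁ + r₂)/2 = (6720 + 52300)/2 = 29510 km.
Transfer time t = π√(a_t³/μ) = π√((29510)³ / 3.98429×10^5) = 25230 s.
Converting: 25230 s ÷ 3600 s/hour = 7.01 hours.

t = 7.01 hours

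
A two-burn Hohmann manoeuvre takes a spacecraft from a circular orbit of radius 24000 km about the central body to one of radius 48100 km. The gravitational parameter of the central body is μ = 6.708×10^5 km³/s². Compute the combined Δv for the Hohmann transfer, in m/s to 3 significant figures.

Semi-major axis of the transfer orbit: a_t = (24000 + 48100)/2 = 36050 km.
Circular speed at r₁: v₁ = √(μ/r₁) = √(6.708×10^5/24000) = 5.287 km/s.
Transfer-orbit speed at r₁ (vis-viva): v_p = √[μ(2/r₁ − 1/a_t)] = 6.107 km/s.
First burn Δv₁ = |v_p − v₁| = 0.8200 km/s.
At r₂, v₂ = √(μ/r₂) = 3.7344 km/s.
Transfer-orbit speed at r₂: v_a = √[μ(2/r₂ − 1/a_t)] = 3.0470 km/s.
Second burn Δv₂ = |v₂ − v_a| = 0.6874 km/s.
Total Δv = Δv₁ + Δv₂ = 1.507 km/s.

Δv = 1510 m/s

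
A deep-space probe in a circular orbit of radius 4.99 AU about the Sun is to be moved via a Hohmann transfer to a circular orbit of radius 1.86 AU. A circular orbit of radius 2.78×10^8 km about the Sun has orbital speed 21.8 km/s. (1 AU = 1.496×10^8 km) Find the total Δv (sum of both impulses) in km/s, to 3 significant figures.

From the circular-orbit relation v² = μ/r at r = 2.78×10^8 km: μ = v²r = (21.8)² × 2.78×10^8 = 1.32117×10^11 km³/s².
In km: r₁ = 4.99 × 1.496×10^8 = 7.46504×10^8 km; r₂ = 1.86 × 1.496×10^8 = 2.78256×10^8 km.
The Hohmann ellipse has a_t = (r₁ + r₂)/2 = 5.1238×10^8 km.
At r₁ the circular-orbit speed is v₁ = √(μ/r₁) = 13.3034 km/s.
On the transfer ellipse at r₁, vis-viva equation gives v_a = √[μ(2/r₁ − 1/a_t)] = 9.80368 km/s.
First burn Δv₁ = |v_a − v₁| = 3.500 km/s.
At r₂, v₂ = √(μ/r₂) = 21.790 km/s.
Transfer-orbit speed at r₂: v_p = √[μ(2/r₂ − 1/a_t)] = 26.301 km/s.
Second burn Δv₂ = |v₂ − v_p| = 4.511 km/s.
Total Δv = Δv₁ + Δv₂ = 8.011 km/s.

Δv = 8.01 km/s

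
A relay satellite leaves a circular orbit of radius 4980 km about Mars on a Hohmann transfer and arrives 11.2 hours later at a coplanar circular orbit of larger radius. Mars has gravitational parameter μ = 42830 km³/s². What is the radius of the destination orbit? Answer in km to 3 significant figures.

Transfer time t = 11.2 hours = 40320 s, and t = π√(a_t³/μ).
So a_t = (μ t²/π²)^(1/3) = (42830 × (40320)² / π²)^(1/3) = 19179 km.
Since a_t = (r₁ + r₂)/2, r₂ = 2a_t − r₁ = 2×19179 − 4980 = 33378 km.

r₂ = 33400 km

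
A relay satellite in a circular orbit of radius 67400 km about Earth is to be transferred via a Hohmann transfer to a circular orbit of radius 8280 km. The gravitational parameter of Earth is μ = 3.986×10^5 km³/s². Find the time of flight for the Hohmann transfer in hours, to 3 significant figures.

Semi-major axis of the transfer orbit: a_t = (67400 + 8280)/2 = 37840 km.
Half the transfer-orbit period gives t = π√(a_t³/μ) = 36630 s.
Converting: 36630 s ÷ 3600 s/hour = 10.2 hours.

t = 10.2 hours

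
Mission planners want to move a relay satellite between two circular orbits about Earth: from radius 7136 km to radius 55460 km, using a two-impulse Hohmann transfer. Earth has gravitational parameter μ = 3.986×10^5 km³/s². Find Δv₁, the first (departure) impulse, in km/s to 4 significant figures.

The Hohmann ellipse has a_t = (r₁ + r₂)/2 = 31298 km.
Circular speed at r = 7136 km: v_c = √(μ/r) = 7.474 km/s.
Transfer-orbit speed at the same r (vis-viva, a = a_t): v_t = √[μ(2/r − 1/a_t)] = 9.949 km/s.
Δv₁ = |v_t − v_c| = |9.949 − 7.474| = 2.475 km/s.

Δv₁ = 2.475 km/s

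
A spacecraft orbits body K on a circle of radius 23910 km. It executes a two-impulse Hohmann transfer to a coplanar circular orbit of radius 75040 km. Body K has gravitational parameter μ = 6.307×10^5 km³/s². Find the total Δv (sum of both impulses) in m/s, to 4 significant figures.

The Hohmann ellipse has a_t = (r₁ + r₂)/2 = 49475 km.
At r₁ the circular-orbit speed is v₁ = √(μ/r₁) = 5.136 km/s.
On the transfer ellipse at r₁, v² = μ(2/r − 1/a) gives v_p = √[μ(2/r₁ − 1/a_t)] = 6.325 km/s.
First burn Δv₁ = |v_p − v₁| = 1.189 km/s.
Circular speed at r₂: v₂ = √(μ/r₂) = 2.8991 km/s.
Transfer-orbit speed at r₂: v_a = √[μ(2/r₂ − 1/a_t)] = 2.0154 km/s.
Second burn Δv₂ = |v₂ − v_a| = 0.8837 km/s.
Total Δv = Δv₁ + Δv₂ = 2.073 km/s.

Δv = 2073 m/s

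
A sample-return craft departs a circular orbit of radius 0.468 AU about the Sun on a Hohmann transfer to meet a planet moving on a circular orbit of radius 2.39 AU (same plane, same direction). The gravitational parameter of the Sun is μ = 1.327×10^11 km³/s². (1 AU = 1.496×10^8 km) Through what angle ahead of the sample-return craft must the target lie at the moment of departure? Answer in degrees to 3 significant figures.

In km: r₁ = 0.468 × 1.496×10^8 = 7.00128×10^7 km; r₂ = 2.39 × 1.496×10^8 = 3.57544×10^8 km.
The Hohmann ellipse has a_t = (r₁ + r₂)/2 = 2.137784×10^8 km.
Transfer time t = π√(a_t³/μ) = 2.69563×10^7 s.
Target angular speed ω₂ = √(μ/r₂³) = 5.38817×10^-8 rad/s.
Angle swept by the target during transfer: ω₂·t = 1.4525 rad = 83.22°.
Arrival is 180° from departure on the ellipse, so φ = 180° − 83.22° = 96.8°.

φ = 96.8°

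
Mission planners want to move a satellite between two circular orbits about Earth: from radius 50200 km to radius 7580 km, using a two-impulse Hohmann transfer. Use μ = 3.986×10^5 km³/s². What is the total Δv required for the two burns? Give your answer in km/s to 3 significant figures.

Semi-major axis of the transfer orbit: a_t = (50200 + 7580)/2 = 28890 km.
At r₁ the circular-orbit speed is v₁ = √(μ/r₁) = 2.81784 km/s.
On the transfer ellipse at r₁, vis-viva equation gives v_a = √[μ(2/r₁ − 1/a_t)] = 1.44337 km/s.
First burn Δv₁ = |v_a − v₁| = 1.3745 km/s.
Circular speed at r₂: v₂ = √(μ/r₂) = 7.2516 km/s.
Transfer-orbit speed at r₂: v_p = √[μ(2/r₂ − 1/a_t)] = 9.5590 km/s.
Second burn Δv₂ = |v₂ − v_p| = 2.3074 km/s.
Δv = Δv₁ + Δv₂ = 1.3745 + 2.3074 = 3.682 km/s.

Δv = 3.68 km/s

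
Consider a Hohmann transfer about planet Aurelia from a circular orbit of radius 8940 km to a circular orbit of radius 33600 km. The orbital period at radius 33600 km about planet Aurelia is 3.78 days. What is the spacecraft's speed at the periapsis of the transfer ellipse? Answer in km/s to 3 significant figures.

v = 1.58 km/s

From Kepler's third law T² = 4π²r³/μ at r = 33600 km, T = 3.78 days = 3.78 × 86400 s = 3.26592×10^5 s: μ = 4π²r³/T² = 14040.0 km³/s².
The Hohmann ellipse has a_t = (r₁ + r₂)/2 = 21270 km.
At periapsis, r = 8940 km.
Vis-viva: v = √[μ(2/r − 1/a_t)] = √[14040.0 × (2/8940 − 1/21270)] = 1.575 km/s.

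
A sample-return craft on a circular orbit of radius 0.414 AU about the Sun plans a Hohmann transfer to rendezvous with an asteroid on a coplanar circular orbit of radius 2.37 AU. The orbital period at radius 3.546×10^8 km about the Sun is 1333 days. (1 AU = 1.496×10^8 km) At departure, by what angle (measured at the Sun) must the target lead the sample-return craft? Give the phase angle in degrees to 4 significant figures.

From Kepler's third law T² = 4π²r³/μ at r = 3.546×10^8 km, T = 1333 days = 1333 × 86400 s = 1.151712×10^8 s: μ = 4π²r³/T² = 1.32705×10^11 km³/s².
In km: r₁ = 0.414 × 1.496×10^8 = 6.19344×10^7 km; r₂ = 2.37 × 1.496×10^8 = 3.54552×10^8 km.
Semi-major axis of the transfer orbit: a_t = (6.19344×10^7 + 3.54552×10^8)/2 = 2.082432×10^8 km.
Transfer time t = π√(a_t³/μ) = 2.592×10^7 s.
Target angular speed ω₂ = √(μ/r₂³) = 5.457×10^-8 rad/s.
Angle swept by the target during transfer: ω₂·t = 1.414 rad = 81.02°.
The sample-return craft traverses 180° on the transfer ellipse, so the target must lead by 180° − 81.02° = 98.98°.

φ = 98.98°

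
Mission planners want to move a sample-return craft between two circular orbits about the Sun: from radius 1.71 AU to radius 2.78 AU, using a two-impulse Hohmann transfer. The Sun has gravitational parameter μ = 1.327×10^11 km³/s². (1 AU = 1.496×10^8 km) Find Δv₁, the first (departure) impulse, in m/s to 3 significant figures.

Δv₁ = 2570 m/s

In km: r₁ = 1.71 × 1.496×10^8 = 2.55816×10^8 km; r₂ = 2.78 × 1.496×10^8 = 4.15888×10^8 km.
Semi-major axis of the transfer orbit: a_t = (2.55816×10^8 + 4.15888×10^8)/2 = 3.35852×10^8 km.
Circular speed at r = 2.55816×10^8 km: v_c = √(μ/r) = 22.776 km/s.
Transfer-orbit speed at the same r (vis-viva, a = a_t): v_t = √[μ(2/r − 1/a_t)] = 25.345 km/s.
Δv₁ = |v_t − v_c| = |25.345 − 22.776| = 2.569 km/s.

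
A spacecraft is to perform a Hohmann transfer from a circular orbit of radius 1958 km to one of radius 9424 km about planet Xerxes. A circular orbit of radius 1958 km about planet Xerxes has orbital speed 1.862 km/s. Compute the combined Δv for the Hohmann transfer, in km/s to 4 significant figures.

Δv = 0.8850 km/s

From the circular-orbit relation v² = μ/r at r = 1958 km: μ = v²r = (1.862)² × 1958 = 6788.47 km³/s².
The Hohmann ellipse has a_t = (r₁ + r₂)/2 = 5691 km.
At r₁ the circular-orbit speed is v₁ = √(μ/r₁) = 1.8620 km/s.
On the transfer ellipse at r₁, vis-viva gives v_p = √[μ(2/r₁ − 1/a_t)] = 2.3961 km/s.
First burn Δv₁ = |v_p − v₁| = 0.5341 km/s.
Circular speed at r₂: v₂ = √(μ/r₂) = 0.8487 km/s.
Transfer-orbit speed at r₂: v_a = √[μ(2/r₂ − 1/a_t)] = 0.4978 km/s.
Second burn Δv₂ = |v₂ − v_a| = 0.3509 km/s.
Total Δv = Δv₁ + Δv₂ = 0.8850 km/s.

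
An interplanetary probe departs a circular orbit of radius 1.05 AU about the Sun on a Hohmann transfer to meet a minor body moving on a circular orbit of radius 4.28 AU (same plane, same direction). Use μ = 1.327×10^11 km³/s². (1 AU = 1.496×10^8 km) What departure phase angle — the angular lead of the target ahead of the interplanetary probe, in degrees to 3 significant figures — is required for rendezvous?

φ = 91.6°

In km: r₁ = 1.05 × 1.496×10^8 = 1.5708×10^8 km; r₂ = 4.28 × 1.496×10^8 = 6.40288×10^8 km.
Semi-major axis of the transfer orbit: a_t = (1.5708×10^8 + 6.40288×10^8)/2 = 3.98684×10^8 km.
The half-period of the transfer ellipse is t = π√(a_t³/μ) = 6.8653×10^7 s.
Target angular speed ω₂ = √(μ/r₂³) = 2.2484×10^-8 rad/s.
Angle swept by the target during transfer: ω₂·t = 1.5436 rad = 88.44°.
Arrival is 180° from departure on the ellipse, so φ = 180° − 88.44° = 91.6°.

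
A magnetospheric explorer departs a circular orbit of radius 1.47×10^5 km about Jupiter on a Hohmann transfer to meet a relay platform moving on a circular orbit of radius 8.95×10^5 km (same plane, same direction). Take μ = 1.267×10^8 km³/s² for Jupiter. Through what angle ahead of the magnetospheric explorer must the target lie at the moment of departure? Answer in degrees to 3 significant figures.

φ = 100°

The Hohmann ellipse has a_t = (r₁ + r₂)/2 = 5.210×10^5 km.
The half-period of the transfer ellipse is t = π√(a_t³/μ) = 1.04959×10^5 s.
The target's mean motion on its circular orbit is ω₂ = √(μ/r₂³) = 1.32939×10^-5 rad/s.
Angle swept by the target during transfer: ω₂·t = 1.39531 rad = 79.95°.
The magnetospheric explorer traverses 180° on the transfer ellipse, so the target must lead by 180° − 79.95° = 100°.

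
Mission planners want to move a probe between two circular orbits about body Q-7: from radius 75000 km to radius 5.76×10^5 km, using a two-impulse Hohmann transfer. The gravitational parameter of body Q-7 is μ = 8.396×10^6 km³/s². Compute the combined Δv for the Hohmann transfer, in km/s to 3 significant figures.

Δv = 5.48 km/s

Semi-major axis of the transfer orbit: a_t = (75000 + 5.760×10^5)/2 = 3.255×10^5 km.
Circular speed at r₁: v₁ = √(μ/r₁) = √(8.396×10^6/75000) = 10.5805 km/s.
Transfer-orbit speed at r₁ (vis-viva equation): v_p = √[μ(2/r₁ − 1/a_t)] = 14.0748 km/s.
First burn Δv₁ = |v_p − v₁| = 3.4943 km/s.
At r₂, v₂ = √(μ/r₂) = 3.817904 km/s.
Transfer-orbit speed at r₂: v_a = √[μ(2/r₂ − 1/a_t)] = 1.832652 km/s.
Second burn Δv₂ = |v₂ − v_a| = 1.9853 km/s.
Δv = Δv₁ + Δv₂ = 3.4943 + 1.9853 = 5.480 km/s.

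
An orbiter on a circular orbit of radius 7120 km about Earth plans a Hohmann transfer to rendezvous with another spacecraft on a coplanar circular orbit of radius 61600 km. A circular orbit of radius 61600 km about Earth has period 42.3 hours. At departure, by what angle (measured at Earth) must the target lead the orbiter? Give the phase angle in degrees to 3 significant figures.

From Kepler's third law T² = 4π²r³/μ at r = 61600 km, T = 42.3 hours = 42.3 × 3600 s = 1.5228×10^5 s: μ = 4π²r³/T² = 3.97939×10^5 km³/s².
The Hohmann ellipse has a_t = (r₁ + r₂)/2 = 34360 km.
Transfer time t = π√(a_t³/μ) = 31720 s.
The target's mean motion on its circular orbit is ω₂ = √(μ/r₂³) = 4.126×10^-5 rad/s.
Angle swept by the target during transfer: ω₂·t = 1.3088 rad = 74.99°.
Arrival is 180° from departure on the ellipse, so φ = 180° − 74.99° = 105°.

φ = 105°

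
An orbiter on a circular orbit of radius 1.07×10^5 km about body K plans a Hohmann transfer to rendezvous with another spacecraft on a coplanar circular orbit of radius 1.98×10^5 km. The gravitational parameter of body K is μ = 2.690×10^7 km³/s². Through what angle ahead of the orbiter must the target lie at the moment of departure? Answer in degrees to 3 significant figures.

Transfer-ellipse semi-major axis a_t = (r₁ + r₂)/2 = (1.070×10^5 + 1.980×10^5)/2 = 1.525×10^5 km.
The half-period of the transfer ellipse is t = π√(a_t³/μ) = 36073 s.
Target angular speed ω₂ = √(μ/r₂³) = 5.8868×10^-5 rad/s.
Angle swept by the target during transfer: ω₂·t = 2.124 rad = 121.7°.
Arrival is 180° from departure on the ellipse, so φ = 180° − 121.7° = 58.3°.

φ = 58.3°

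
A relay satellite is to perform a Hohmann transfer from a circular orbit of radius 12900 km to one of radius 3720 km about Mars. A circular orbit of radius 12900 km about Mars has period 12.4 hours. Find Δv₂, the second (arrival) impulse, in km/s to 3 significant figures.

From Kepler's third law T² = 4π²r³/μ at r = 12900 km, T = 12.4 hours = 12.4 × 3600 s = 44640 s: μ = 4π²r³/T² = 42528.5 km³/s².
Semi-major axis of the transfer orbit: a_t = (12900 + 3720)/2 = 8310 km.
Circular speed at r = 3720 km: v_c = √(μ/r) = 3.3812 km/s.
Vis-viva on the transfer ellipse at r = 3720 km gives v_t = √[μ(2/r − 1/a_t)] = 4.2127 km/s.
Δv₂ = |v_t − v_c| = |4.2127 − 3.3812| = 0.8315 km/s.

Δv₂ = 0.832 km/s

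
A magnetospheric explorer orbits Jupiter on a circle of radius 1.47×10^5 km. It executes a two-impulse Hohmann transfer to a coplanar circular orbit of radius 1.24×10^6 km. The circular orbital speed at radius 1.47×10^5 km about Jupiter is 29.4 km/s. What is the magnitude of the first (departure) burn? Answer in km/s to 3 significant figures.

Δv₁ = 9.91 km/s

From the circular-orbit relation v² = μ/r at r = 1.47×10^5 km: μ = v²r = (29.4)² × 1.47×10^5 = 1.27061×10^8 km³/s².
The Hohmann ellipse has a_t = (r₁ + r₂)/2 = 6.935×10^5 km.
Circular speed at r = 1.470×10^5 km: v_c = √(μ/r) = 29.400 km/s.
Vis-viva on the transfer ellipse at r = 1.470×10^5 km gives v_t = √[μ(2/r − 1/a_t)] = 39.313 km/s.
Δv₁ = |v_t − v_c| = |39.313 − 29.400| = 9.913 km/s.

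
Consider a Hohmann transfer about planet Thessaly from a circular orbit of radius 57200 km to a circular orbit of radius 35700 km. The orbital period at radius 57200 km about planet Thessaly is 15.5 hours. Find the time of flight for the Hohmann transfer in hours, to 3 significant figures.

From Kepler's third law T² = 4π²r³/μ at r = 57200 km, T = 15.5 hours = 15.5 × 3600 s = 55800 s: μ = 4π²r³/T² = 2.37290×10^6 km³/s².
The Hohmann ellipse has a_t = (r₁ + r₂)/2 = 46450 km.
Transfer time t = π√(a_t³/μ) = π√((46450)³ / 2.37290×10^6) = 20420 s.
Converting: 20420 s ÷ 3600 s/hour = 5.67 hours.

t = 5.67 hours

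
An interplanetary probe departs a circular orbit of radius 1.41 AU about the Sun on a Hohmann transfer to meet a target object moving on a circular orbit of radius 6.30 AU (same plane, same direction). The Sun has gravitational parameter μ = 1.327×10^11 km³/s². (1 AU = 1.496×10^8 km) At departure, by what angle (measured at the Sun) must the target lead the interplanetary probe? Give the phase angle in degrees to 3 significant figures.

In km: r₁ = 1.41 × 1.496×10^8 = 2.10936×10^8 km; r₂ = 6.30 × 1.496×10^8 = 9.4248×10^8 km.
Transfer-ellipse semi-major axis a_t = (r₁ + r₂)/2 = (2.10936×10^8 + 9.4248×10^8)/2 = 5.76708×10^8 km.
Transfer time t = π√(a_t³/μ) = 1.1944×10^8 s.
Target angular speed ω₂ = √(μ/r₂³) = 1.2590×10^-8 rad/s.
Angle swept by the target during transfer: ω₂·t = 1.5037 rad = 86.16°.
Arrival is 180° from departure on the ellipse, so φ = 180° − 86.16° = 93.8°.

φ = 93.8°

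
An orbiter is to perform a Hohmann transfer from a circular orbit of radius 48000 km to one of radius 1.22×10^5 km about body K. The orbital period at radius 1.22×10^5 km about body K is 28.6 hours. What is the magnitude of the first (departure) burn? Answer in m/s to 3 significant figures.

From Kepler's third law T² = 4π²r³/μ at r = 1.22×10^5 km, T = 28.6 hours = 28.6 × 3600 s = 1.0296×10^5 s: μ = 4π²r³/T² = 6.76242×10^6 km³/s².
Semi-major axis of the transfer orbit: a_t = (48000 + 1.220×10^5)/2 = 85000 km.
Circular speed at r = 48000 km: v_c = √(μ/r) = 11.869 km/s.
Transfer-orbit speed at the same r (vis-viva, a = a_t): v_t = √[μ(2/r − 1/a_t)] = 14.220 km/s.
Δv₁ = |v_t − v_c| = |14.220 − 11.869| = 2.351 km/s.

Δv₁ = 2350 m/s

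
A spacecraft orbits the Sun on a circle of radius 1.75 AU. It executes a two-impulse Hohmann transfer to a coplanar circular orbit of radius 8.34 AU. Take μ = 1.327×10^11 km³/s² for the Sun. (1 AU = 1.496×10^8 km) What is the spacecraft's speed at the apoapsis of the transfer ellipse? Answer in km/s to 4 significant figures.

v = 6.074 km/s

In km: r₁ = 1.75 × 1.496×10^8 = 2.618×10^8 km; r₂ = 8.34 × 1.496×10^8 = 1.247664×10^9 km.
The Hohmann ellipse has a_t = (r₁ + r₂)/2 = 7.54732×10^8 km.
At apoapsis, r = 1.247664×10^9 km.
Applying v² = μ(2/r − 1/a_t): v = 6.074 km/s.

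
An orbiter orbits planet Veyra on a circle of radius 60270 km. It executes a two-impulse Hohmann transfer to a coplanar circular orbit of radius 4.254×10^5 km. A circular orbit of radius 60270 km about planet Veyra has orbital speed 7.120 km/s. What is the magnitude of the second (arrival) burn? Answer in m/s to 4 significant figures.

Δv₂ = 1345 m/s

From the circular-orbit relation v² = μ/r at r = 60270 km: μ = v²r = (7.120)² × 60270 = 3.05535×10^6 km³/s².
Transfer-ellipse semi-major axis a_t = (r₁ + r₂)/2 = (60270 + 4.254×10^5)/2 = 2.42835×10^5 km.
On the circular orbit at r = 4.254×10^5 km, v_c = √(μ/r) = 2.680 km/s.
Vis-viva on the transfer ellipse at r = 4.254×10^5 km gives v_t = √[μ(2/r − 1/a_t)] = 1.335 km/s.
Δv₂ = |v_t − v_c| = |1.335 − 2.680| = 1.345 km/s.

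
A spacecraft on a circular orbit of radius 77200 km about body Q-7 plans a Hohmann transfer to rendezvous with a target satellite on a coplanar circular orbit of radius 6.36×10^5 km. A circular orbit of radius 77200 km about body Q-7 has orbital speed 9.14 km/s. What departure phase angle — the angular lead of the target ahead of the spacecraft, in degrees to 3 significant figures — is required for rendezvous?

φ = 104°

From the circular-orbit relation v² = μ/r at r = 77200 km: μ = v²r = (9.14)² × 77200 = 6.44926×10^6 km³/s².
The Hohmann ellipse has a_t = (r₁ + r₂)/2 = 3.566×10^5 km.
Transfer time t = π√(a_t³/μ) = 2.634×10^5 s.
Target angular speed ω₂ = √(μ/r₂³) = 5.007×10^-6 rad/s.
Angle swept by the target during transfer: ω₂·t = 1.319 rad = 75.57°.
Arrival is 180° from departure on the ellipse, so φ = 180° − 75.57° = 104°.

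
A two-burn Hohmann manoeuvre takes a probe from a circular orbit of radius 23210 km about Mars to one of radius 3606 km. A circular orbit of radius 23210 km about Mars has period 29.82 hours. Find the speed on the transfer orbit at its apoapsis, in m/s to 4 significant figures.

From Kepler's third law T² = 4π²r³/μ at r = 23210 km, T = 29.82 hours = 29.82 × 3600 s = 1.07352×10^5 s: μ = 4π²r³/T² = 42831.7 km³/s².
Semi-major axis of the transfer orbit: a_t = (23210 + 3606)/2 = 13408 km.
At apoapsis, r = 23210 km.
Vis-viva: v = √[μ(2/r − 1/a_t)] = √[42831.7 × (2/23210 − 1/13408)] = 0.7045 km/s.

v = 704.5 m/s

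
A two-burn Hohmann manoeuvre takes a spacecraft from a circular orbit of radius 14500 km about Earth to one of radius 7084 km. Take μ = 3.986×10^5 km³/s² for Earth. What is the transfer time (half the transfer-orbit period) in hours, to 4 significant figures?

t = 1.550 hours

The Hohmann ellipse has a_t = (r₁ + r₂)/2 = 10792 km.
Transfer time t = π√(a_t³/μ) = π√((10792)³ / 3.986×10^5) = 5579 s.
Converting: 5579 s ÷ 3600 s/hour = 1.550 hours.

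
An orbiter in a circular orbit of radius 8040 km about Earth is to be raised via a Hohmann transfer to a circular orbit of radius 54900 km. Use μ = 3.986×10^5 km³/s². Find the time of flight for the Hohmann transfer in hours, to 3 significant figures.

The Hohmann ellipse has a_t = (r₁ + r₂)/2 = 31470 km.
Transfer time t = π√(a_t³/μ) = π√((31470)³ / 3.986×10^5) = 27780 s.
Converting: 27780 s ÷ 3600 s/hour = 7.72 hours.

t = 7.72 hours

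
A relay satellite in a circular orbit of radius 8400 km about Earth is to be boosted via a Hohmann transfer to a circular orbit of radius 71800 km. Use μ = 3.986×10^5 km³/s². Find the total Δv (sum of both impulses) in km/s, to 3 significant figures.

Δv = 3.61 km/s

Semi-major axis of the transfer orbit: a_t = (8400 + 71800)/2 = 40100 km.
At r₁ the circular-orbit speed is v₁ = √(μ/r₁) = 6.889 km/s.
On the transfer ellipse at r₁, vis-viva gives v_p = √[μ(2/r₁ − 1/a_t)] = 9.218 km/s.
First burn Δv₁ = |v_p − v₁| = 2.329 km/s.
At r₂, v₂ = √(μ/r₂) = 2.356 km/s.
Transfer-orbit speed at r₂: v_a = √[μ(2/r₂ − 1/a_t)] = 1.078 km/s.
Second burn Δv₂ = |v₂ − v_a| = 1.278 km/s.
Total Δv = Δv₁ + Δv₂ = 3.607 km/s.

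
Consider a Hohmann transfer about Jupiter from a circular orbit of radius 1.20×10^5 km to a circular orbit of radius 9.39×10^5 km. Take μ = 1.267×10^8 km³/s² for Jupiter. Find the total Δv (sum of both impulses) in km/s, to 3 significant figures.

Δv = 16.9 km/s

Semi-major axis of the transfer orbit: a_t = (1.200×10^5 + 9.390×10^5)/2 = 5.295×10^5 km.
Circular speed at r₁: v₁ = √(μ/r₁) = √(1.267×10^8/1.200×10^5) = 32.494 km/s.
On the transfer ellipse at r₁, v² = μ(2/r − 1/a) gives v_p = √[μ(2/r₁ − 1/a_t)] = 43.271 km/s.
First burn Δv₁ = |v_p − v₁| = 10.777 km/s.
At r₂, v₂ = √(μ/r₂) = 11.61597 km/s.
Transfer-orbit speed at r₂: v_a = √[μ(2/r₂ − 1/a_t)] = 5.529847 km/s.
Second burn Δv₂ = |v₂ − v_a| = 6.0861 km/s.
Total Δv = Δv₁ + Δv₂ = 16.86 km/s.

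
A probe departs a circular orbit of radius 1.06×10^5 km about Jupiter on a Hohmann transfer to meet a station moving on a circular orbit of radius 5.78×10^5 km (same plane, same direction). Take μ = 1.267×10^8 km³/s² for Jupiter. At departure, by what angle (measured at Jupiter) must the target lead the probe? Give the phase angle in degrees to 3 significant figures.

φ = 98.1°

Transfer-ellipse semi-major axis a_t = (r₁ + r₂)/2 = (1.060×10^5 + 5.780×10^5)/2 = 3.420×10^5 km.
The half-period of the transfer ellipse is t = π√(a_t³/μ) = 55820 s.
Target angular speed ω₂ = √(μ/r₂³) = 2.562×10^-5 rad/s.
Angle swept by the target during transfer: ω₂·t = 1.430 rad = 81.93°.
The probe traverses 180° on the transfer ellipse, so the target must lead by 180° − 81.93° = 98.1°.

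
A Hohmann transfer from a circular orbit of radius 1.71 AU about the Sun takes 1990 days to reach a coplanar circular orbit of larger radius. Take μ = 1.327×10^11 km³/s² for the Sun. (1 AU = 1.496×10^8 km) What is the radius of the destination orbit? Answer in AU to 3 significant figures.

r₂ = 8.12 AU

In km: r₁ = 1.71 × 1.496×10^8 = 2.55816×10^8 km.
Transfer time t = 1990 days = 1.71936×10^8 s, and t = π√(a_t³/μ).
So a_t = (μ t²/π²)^(1/3) = (1.327×10^11 × (1.71936×10^8)² / π²)^(1/3) = 7.3525×10^8 km.
Since a_t = (r₁ + r₂)/2, r₂ = 2a_t − r₁ = 2×7.3525×10^8 − 2.55816×10^8 = 1.214684×10^9 km.
In AU: r₂ = 1.214684×10^9 / 1.496×10^8 = 8.12 AU.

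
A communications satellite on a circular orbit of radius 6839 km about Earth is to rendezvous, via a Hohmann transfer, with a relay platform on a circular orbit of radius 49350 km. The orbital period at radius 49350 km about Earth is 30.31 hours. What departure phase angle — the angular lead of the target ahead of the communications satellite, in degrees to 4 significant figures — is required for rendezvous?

From Kepler's third law T² = 4π²r³/μ at r = 49350 km, T = 30.31 hours = 30.31 × 3600 s = 1.09116×10^5 s: μ = 4π²r³/T² = 3.98515×10^5 km³/s².
Semi-major axis of the transfer orbit: a_t = (6839 + 49350)/2 = 28094.5 km.
Transfer time t = π√(a_t³/μ) = 23434.7 s.
The target's mean motion on its circular orbit is ω₂ = √(μ/r₂³) = 5.75826×10^-5 rad/s.
Angle swept by the target during transfer: ω₂·t = 1.34943 rad = 77.32°.
Arrival is 180° from departure on the ellipse, so φ = 180° − 77.32° = 102.7°.

φ = 102.7°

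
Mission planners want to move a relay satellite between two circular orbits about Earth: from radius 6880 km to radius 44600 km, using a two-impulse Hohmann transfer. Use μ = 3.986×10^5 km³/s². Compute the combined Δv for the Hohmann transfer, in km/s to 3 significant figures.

Δv = 3.85 km/s

Semi-major axis of the transfer orbit: a_t = (6880 + 44600)/2 = 25740 km.
At r₁ the circular-orbit speed is v₁ = √(μ/r₁) = 7.612 km/s.
On the transfer ellipse at r₁, v² = μ(2/r − 1/a) gives v_p = √[μ(2/r₁ − 1/a_t)] = 10.02 km/s.
First burn Δv₁ = |v_p − v₁| = 2.408 km/s.
Circular speed at r₂: v₂ = √(μ/r₂) = 2.990 km/s.
Transfer-orbit speed at r₂: v_a = √[μ(2/r₂ − 1/a_t)] = 1.546 km/s.
Second burn Δv₂ = |v₂ − v_a| = 1.444 km/s.
Total Δv = Δv₁ + Δv₂ = 3.852 km/s.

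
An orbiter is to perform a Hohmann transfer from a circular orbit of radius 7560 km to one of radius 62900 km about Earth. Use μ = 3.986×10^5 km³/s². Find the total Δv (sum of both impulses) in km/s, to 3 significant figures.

Δv = 3.79 km/s

The Hohmann ellipse has a_t = (r₁ + r₂)/2 = 35230 km.
Circular speed at r₁: v₁ = √(μ/r₁) = √(3.986×10^5/7560) = 7.261 km/s.
Transfer-orbit speed at r₁ (v² = μ(2/r − 1/a)): v_p = √[μ(2/r₁ − 1/a_t)] = 9.702 km/s.
First burn Δv₁ = |v_p − v₁| = 2.441 km/s.
Circular speed at r₂: v₂ = √(μ/r₂) = 2.517 km/s.
Transfer-orbit speed at r₂: v_a = √[μ(2/r₂ − 1/a_t)] = 1.166 km/s.
Second burn Δv₂ = |v₂ − v_a| = 1.351 km/s.
Total Δv = Δv₁ + Δv₂ = 3.792 km/s.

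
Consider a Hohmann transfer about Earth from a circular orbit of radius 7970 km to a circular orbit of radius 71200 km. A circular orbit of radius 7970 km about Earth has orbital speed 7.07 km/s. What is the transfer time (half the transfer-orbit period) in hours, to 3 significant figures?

t = 10.9 hours

From the circular-orbit relation v² = μ/r at r = 7970 km: μ = v²r = (7.07)² × 7970 = 3.98380×10^5 km³/s².
Semi-major axis of the transfer orbit: a_t = (7970 + 71200)/2 = 39585 km.
Transfer time t = π√(a_t³/μ) = π√((39585)³ / 3.98380×10^5) = 39200 s.
Converting: 39200 s ÷ 3600 s/hour = 10.9 hours.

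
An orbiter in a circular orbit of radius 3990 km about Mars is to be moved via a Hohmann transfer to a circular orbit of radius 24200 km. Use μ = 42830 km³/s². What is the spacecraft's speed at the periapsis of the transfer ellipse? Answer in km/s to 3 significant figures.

Transfer-ellipse semi-major axis a_t = (r₁ + r₂)/2 = (3990 + 24200)/2 = 14095 km.
At periapsis, r = 3990 km.
Vis-viva: v = √[μ(2/r − 1/a_t)] = √[42830 × (2/3990 − 1/14095)] = 4.293 km/s.

v = 4.29 km/s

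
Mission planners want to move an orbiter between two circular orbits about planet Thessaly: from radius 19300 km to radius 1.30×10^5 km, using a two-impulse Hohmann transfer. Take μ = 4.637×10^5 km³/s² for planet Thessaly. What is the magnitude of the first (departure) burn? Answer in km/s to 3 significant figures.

The Hohmann ellipse has a_t = (r₁ + r₂)/2 = 74650 km.
On the circular orbit at r = 19300 km, v_c = √(μ/r) = 4.9016 km/s.
Vis-viva on the transfer ellipse at r = 19300 km gives v_t = √[μ(2/r − 1/a_t)] = 6.4684 km/s.
Δv₁ = |v_t − v_c| = |6.4684 − 4.9016| = 1.567 km/s.

Δv₁ = 1.57 km/s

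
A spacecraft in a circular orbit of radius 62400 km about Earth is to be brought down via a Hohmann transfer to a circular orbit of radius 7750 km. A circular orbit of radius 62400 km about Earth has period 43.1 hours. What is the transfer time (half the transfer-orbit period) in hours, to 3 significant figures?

From Kepler's third law T² = 4π²r³/μ at r = 62400 km, T = 43.1 hours = 43.1 × 3600 s = 1.5516×10^5 s: μ = 4π²r³/T² = 3.98432×10^5 km³/s².
The Hohmann ellipse has a_t = (r₁ + r₂)/2 = 35075 km.
Transfer time t = π√(a_t³/μ) = π√((35075)³ / 3.98432×10^5) = 32690 s.
Converting: 32690 s ÷ 3600 s/hour = 9.08 hours.

t = 9.08 hours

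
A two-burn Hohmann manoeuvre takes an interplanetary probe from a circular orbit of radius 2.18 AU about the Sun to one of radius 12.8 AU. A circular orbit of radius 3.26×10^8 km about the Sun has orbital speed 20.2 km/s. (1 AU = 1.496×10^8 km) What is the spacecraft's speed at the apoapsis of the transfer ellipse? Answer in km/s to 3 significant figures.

v = 4.50 km/s

From the circular-orbit relation v² = μ/r at r = 3.26×10^8 km: μ = v²r = (20.2)² × 3.26×10^8 = 1.33021×10^11 km³/s².
In km: r₁ = 2.18 × 1.496×10^8 = 3.26128×10^8 km; r₂ = 12.8 × 1.496×10^8 = 1.91488×10^9 km.
Semi-major axis of the transfer orbit: a_t = (3.26128×10^8 + 1.91488×10^9)/2 = 1.120504×10^9 km.
At apoapsis, r = 1.91488×10^9 km.
Vis-viva: v = √[μ(2/r − 1/a_t)] = √[1.33021×10^11 × (2/1.91488×10^9 − 1/1.120504×10^9)] = 4.497 km/s.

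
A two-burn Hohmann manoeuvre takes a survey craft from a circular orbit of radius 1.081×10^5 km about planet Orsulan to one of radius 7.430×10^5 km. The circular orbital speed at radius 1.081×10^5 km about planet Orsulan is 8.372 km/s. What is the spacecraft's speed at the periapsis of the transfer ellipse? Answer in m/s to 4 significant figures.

v = 11060 m/s

From the circular-orbit relation v² = μ/r at r = 1.081×10^5 km: μ = v²r = (8.372)² × 1.081×10^5 = 7.57677×10^6 km³/s².
The Hohmann ellipse has a_t = (r₁ + r₂)/2 = 4.2555×10^5 km.
At periapsis, r = 1.081×10^5 km.
Vis-viva: v = √[μ(2/r − 1/a_t)] = √[7.57677×10^6 × (2/1.081×10^5 − 1/4.2555×10^5)] = 11.06 km/s.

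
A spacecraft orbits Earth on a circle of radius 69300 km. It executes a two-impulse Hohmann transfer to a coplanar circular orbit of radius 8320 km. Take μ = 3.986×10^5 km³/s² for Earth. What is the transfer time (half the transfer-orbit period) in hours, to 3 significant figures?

t = 10.6 hours

The Hohmann ellipse has a_t = (r₁ + r₂)/2 = 38810 km.
By Kepler's third law the transfer-orbit period is T = 2π√(a_t³/μ), so t = T/2 = 38040 s.
Converting: 38040 s ÷ 3600 s/hour = 10.6 hours.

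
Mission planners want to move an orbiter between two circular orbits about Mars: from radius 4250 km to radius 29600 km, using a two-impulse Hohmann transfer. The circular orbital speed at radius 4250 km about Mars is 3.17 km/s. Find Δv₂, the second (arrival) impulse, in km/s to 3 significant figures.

From the circular-orbit relation v² = μ/r at r = 4250 km: μ = v²r = (3.17)² × 4250 = 42707.8 km³/s².
The Hohmann ellipse has a_t = (r₁ + r₂)/2 = 16925 km.
On the circular orbit at r = 29600 km, v_c = √(μ/r) = 1.2012 km/s.
Transfer-orbit speed at the same r (vis-viva, a = a_t): v_t = √[μ(2/r − 1/a_t)] = 0.60192 km/s.
Δv₂ = |v_t − v_c| = |0.60192 − 1.2012| = 0.5993 km/s.

Δv₂ = 0.599 km/s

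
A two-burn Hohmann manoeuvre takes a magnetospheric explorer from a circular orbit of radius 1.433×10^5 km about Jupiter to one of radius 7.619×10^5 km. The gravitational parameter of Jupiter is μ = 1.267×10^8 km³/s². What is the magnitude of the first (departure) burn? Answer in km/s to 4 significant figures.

Δv₁ = 8.845 km/s

Transfer-ellipse semi-major axis a_t = (r₁ + r₂)/2 = (1.433×10^5 + 7.619×10^5)/2 = 4.526×10^5 km.
Circular speed at r = 1.433×10^5 km: v_c = √(μ/r) = 29.735 km/s.
Transfer-orbit speed at the same r (vis-viva, a = a_t): v_t = √[μ(2/r − 1/a_t)] = 38.580 km/s.
Δv₁ = |v_t − v_c| = |38.580 − 29.735| = 8.845 km/s.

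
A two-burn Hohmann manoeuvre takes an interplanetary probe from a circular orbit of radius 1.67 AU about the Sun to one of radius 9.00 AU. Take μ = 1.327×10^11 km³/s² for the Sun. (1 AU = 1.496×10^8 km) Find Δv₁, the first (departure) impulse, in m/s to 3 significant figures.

In km: r₁ = 1.67 × 1.496×10^8 = 2.49832×10^8 km; r₂ = 9.00 × 1.496×10^8 = 1.3464×10^9 km.
Transfer-ellipse semi-major axis a_t = (r₁ + r₂)/2 = (2.49832×10^8 + 1.3464×10^9)/2 = 7.98116×10^8 km.
Circular speed at r = 2.49832×10^8 km: v_c = √(μ/r) = 23.047 km/s.
Transfer-orbit speed at the same r (vis-viva, a = a_t): v_t = √[μ(2/r − 1/a_t)] = 29.934 km/s.
Δv₁ = |v_t − v_c| = |29.934 − 23.047| = 6.887 km/s.

Δv₁ = 6890 m/s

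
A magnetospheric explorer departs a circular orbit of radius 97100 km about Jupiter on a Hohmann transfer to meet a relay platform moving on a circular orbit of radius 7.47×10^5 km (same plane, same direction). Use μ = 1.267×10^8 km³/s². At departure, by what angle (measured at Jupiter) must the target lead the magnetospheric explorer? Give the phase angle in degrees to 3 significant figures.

Semi-major axis of the transfer orbit: a_t = (97100 + 7.470×10^5)/2 = 4.2205×10^5 km.
Transfer time t = π√(a_t³/μ) = 76526 s.
The target's mean motion on its circular orbit is ω₂ = √(μ/r₂³) = 1.7434×10^-5 rad/s.
Angle swept by the target during transfer: ω₂·t = 1.3342 rad = 76.44°.
The magnetospheric explorer traverses 180° on the transfer ellipse, so the target must lead by 180° − 76.44° = 104°.

φ = 104°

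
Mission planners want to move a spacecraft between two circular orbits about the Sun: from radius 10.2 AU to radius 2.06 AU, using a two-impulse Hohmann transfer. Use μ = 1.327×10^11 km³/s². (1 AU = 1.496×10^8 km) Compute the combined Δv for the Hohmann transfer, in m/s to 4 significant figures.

In km: r₁ = 10.2 × 1.496×10^8 = 1.52592×10^9 km; r₂ = 2.06 × 1.496×10^8 = 3.08176×10^8 km.
The Hohmann ellipse has a_t = (r₁ + r₂)/2 = 9.17048×10^8 km.
At r₁ the circular-orbit speed is v₁ = √(μ/r₁) = 9.325 km/s.
On the transfer ellipse at r₁, v² = μ(2/r − 1/a) gives v_a = √[μ(2/r₁ − 1/a_t)] = 5.406 km/s.
First burn Δv₁ = |v_a − v₁| = 3.919 km/s.
Circular speed at r₂: v₂ = √(μ/r₂) = 20.75086 km/s.
Transfer-orbit speed at r₂: v_p = √[μ(2/r₂ − 1/a_t)] = 26.76738 km/s.
Second burn Δv₂ = |v₂ − v_p| = 6.017 km/s.
Δv = Δv₁ + Δv₂ = 3.919 + 6.017 = 9.936 km/s.

Δv = 9936 m/s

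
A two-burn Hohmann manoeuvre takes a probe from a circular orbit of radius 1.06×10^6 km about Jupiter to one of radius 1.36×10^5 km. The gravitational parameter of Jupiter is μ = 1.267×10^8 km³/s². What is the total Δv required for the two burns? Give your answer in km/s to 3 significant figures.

Transfer-ellipse semi-major axis a_t = (r₁ + r₂)/2 = (1.060×10^6 + 1.360×10^5)/2 = 5.980×10^5 km.
Circular speed at r₁: v₁ = √(μ/r₁) = √(1.267×10^8/1.060×10^6) = 10.933 km/s.
On the transfer ellipse at r₁, v² = μ(2/r − 1/a) gives v_a = √[μ(2/r₁ − 1/a_t)] = 5.2138 km/s.
First burn Δv₁ = |v_a − v₁| = 5.719 km/s.
At r₂, v₂ = √(μ/r₂) = 30.5224 km/s.
Transfer-orbit speed at r₂: v_p = √[μ(2/r₂ − 1/a_t)] = 40.6370 km/s.
Second burn Δv₂ = |v₂ − v_p| = 10.11 km/s.
Δv = Δv₁ + Δv₂ = 5.719 + 10.11 = 15.83 km/s.

Δv = 15.8 km/s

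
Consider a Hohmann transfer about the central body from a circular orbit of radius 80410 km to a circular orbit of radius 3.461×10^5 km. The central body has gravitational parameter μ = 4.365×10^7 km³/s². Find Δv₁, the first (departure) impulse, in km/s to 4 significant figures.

Δv₁ = 6.383 km/s

Transfer-ellipse semi-major axis a_t = (r₁ + r₂)/2 = (80410 + 3.461×10^5)/2 = 2.13255×10^5 km.
Circular speed at r = 80410 km: v_c = √(μ/r) = 23.299 km/s.
Vis-viva on the transfer ellipse at r = 80410 km gives v_t = √[μ(2/r − 1/a_t)] = 29.682 km/s.
Δv₁ = |v_t − v_c| = |29.682 − 23.299| = 6.383 km/s.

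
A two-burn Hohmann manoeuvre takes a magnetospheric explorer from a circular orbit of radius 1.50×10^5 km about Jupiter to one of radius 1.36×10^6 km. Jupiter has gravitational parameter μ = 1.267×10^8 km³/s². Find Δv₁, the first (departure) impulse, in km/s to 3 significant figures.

Semi-major axis of the transfer orbit: a_t = (1.500×10^5 + 1.360×10^6)/2 = 7.550×10^5 km.
Circular speed at r = 1.500×10^5 km: v_c = √(μ/r) = 29.063 km/s.
Vis-viva on the transfer ellipse at r = 1.500×10^5 km gives v_t = √[μ(2/r − 1/a_t)] = 39.007 km/s.
Δv₁ = |v_t − v_c| = |39.007 − 29.063| = 9.944 km/s.

Δv₁ = 9.94 km/s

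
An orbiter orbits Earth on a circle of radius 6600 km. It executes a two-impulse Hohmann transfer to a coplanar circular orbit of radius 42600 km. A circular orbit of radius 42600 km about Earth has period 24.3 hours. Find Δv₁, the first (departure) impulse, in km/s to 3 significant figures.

Δv₁ = 2.46 km/s

From Kepler's third law T² = 4π²r³/μ at r = 42600 km, T = 24.3 hours = 24.3 × 3600 s = 87480 s: μ = 4π²r³/T² = 3.98815×10^5 km³/s².
Transfer-ellipse semi-major axis a_t = (r₁ + r₂)/2 = (6600 + 42600)/2 = 24600 km.
Circular speed at r = 6600 km: v_c = √(μ/r) = 7.7734 km/s.
Transfer-orbit speed at the same r (vis-viva, a = a_t): v_t = √[μ(2/r − 1/a_t)] = 10.229 km/s.
Δv₁ = |v_t − v_c| = |10.229 − 7.7734| = 2.456 km/s.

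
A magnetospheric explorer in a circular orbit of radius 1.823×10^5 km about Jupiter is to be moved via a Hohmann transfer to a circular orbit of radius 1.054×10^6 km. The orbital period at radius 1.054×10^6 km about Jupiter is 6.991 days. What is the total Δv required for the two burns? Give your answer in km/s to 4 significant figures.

Δv = 13.07 km/s

From Kepler's third law T² = 4π²r³/μ at r = 1.054×10^6 km, T = 6.991 days = 6.991 × 86400 s = 6.040224×10^5 s: μ = 4π²r³/T² = 1.26700×10^8 km³/s².
Transfer-ellipse semi-major axis a_t = (r₁ + r₂)/2 = (1.823×10^5 + 1.054×10^6)/2 = 6.1815×10^5 km.
Circular speed at r₁: v₁ = √(μ/r₁) = √(1.26700×10^8/1.823×10^5) = 26.363 km/s.
On the transfer ellipse at r₁, vis-viva equation gives v_p = √[μ(2/r₁ − 1/a_t)] = 34.425 km/s.
First burn Δv₁ = |v_p − v₁| = 8.062 km/s.
Circular speed at r₂: v₂ = √(μ/r₂) = 10.964 km/s.
Transfer-orbit speed at r₂: v_a = √[μ(2/r₂ − 1/a_t)] = 5.9541 km/s.
Second burn Δv₂ = |v₂ − v_a| = 5.010 km/s.
Total Δv = Δv₁ + Δv₂ = 13.07 km/s.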